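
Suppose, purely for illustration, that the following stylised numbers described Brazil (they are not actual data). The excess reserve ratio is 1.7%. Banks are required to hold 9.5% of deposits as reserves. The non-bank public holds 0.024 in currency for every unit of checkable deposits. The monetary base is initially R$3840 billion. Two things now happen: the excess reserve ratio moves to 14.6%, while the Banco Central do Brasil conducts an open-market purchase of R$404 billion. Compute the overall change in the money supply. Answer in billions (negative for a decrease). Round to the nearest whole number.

-12513 billion

Before: m₁ = (1 + 0.024) / (0.095 + 0.017 + 0.024) ≈ 7.52941, MB₁ = 3840, so M₁ = 7.52941 × 3840 = 28912.9344 billion.
After: m₂ = (1 + 0.024) / (0.095 + 0.146 + 0.024) ≈ 3.86415, MB₂ = 3840 + 404 = 4244, so M₂ = 3.86415 × 4244 = 16399.4526 billion.
ΔM = M₂ − M₁ = 16399.4526 − 28912.9344 = -12513.4818 billion.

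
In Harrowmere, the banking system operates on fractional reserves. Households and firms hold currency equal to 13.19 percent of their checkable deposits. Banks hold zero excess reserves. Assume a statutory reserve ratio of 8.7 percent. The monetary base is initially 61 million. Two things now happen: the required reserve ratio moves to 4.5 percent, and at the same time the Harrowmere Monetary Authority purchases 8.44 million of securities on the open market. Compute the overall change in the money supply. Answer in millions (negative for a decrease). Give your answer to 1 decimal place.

128.9 million

Before: m₁ = (1 + 0.1319) / (0.087 + 0.1319) ≈ 5.1709, MB₁ = 61, so M₁ = 5.1709 × 61 = 315.4249 million.
After: m₂ = (1 + 0.1319) / (0.045 + 0.1319) ≈ 6.3985, MB₂ = 61 + 8.44 = 69.44, so M₂ = 6.3985 × 69.44 ≈ 444.3118 million.
ΔM = M₂ − M₁ = 444.3118 − 315.4249 = 128.8869 million.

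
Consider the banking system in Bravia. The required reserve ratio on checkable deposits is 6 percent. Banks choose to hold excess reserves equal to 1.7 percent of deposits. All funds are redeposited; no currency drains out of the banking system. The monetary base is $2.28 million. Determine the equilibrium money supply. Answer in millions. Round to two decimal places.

$29.61 million

The money multiplier is m = 1 / (rr + e) = 1 / (0.06 + 0.017) ≈ 12.9870.
So M = m × MB = 12.9870 × 2.28 ≈ 29.6104 million.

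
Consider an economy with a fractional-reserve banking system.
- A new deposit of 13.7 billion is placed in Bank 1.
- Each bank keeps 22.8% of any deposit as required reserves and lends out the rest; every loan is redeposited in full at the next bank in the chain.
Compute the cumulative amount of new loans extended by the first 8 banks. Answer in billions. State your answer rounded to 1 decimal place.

Bank i lends (1 − rr)^i of the original deposit: Bank 1 lends 13.7·0.7720 = 10.5764, Bank 2 lends 13.7·0.7720² ≈ 8.1650, and so on.
Summing a geometric series: total = 13.7·[0.7720·(1 − 0.7720^8) / (1 − 0.7720)] ≈ 40.5352 billion.

40.5 billion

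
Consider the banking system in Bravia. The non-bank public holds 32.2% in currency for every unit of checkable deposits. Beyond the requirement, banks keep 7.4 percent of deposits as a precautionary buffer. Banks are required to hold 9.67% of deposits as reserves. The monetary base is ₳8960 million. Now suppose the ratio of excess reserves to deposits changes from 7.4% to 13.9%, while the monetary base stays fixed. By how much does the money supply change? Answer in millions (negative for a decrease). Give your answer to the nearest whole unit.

Initially m₁ = (1 + 0.322) / (0.0967 + 0.074 + 0.322) ≈ 2.68317, so M₁ = 2.68317 × 8960 = 24041.2032 million.
After the change m₂ = (1 + 0.322) / (0.0967 + 0.139 + 0.322) ≈ 2.37045, so M₂ = 2.37045 × 8960 = 21239.232 million.
ΔM = M₂ − M₁ = 21239.232 − 24041.2032 = -2801.9712 million.

-2802 million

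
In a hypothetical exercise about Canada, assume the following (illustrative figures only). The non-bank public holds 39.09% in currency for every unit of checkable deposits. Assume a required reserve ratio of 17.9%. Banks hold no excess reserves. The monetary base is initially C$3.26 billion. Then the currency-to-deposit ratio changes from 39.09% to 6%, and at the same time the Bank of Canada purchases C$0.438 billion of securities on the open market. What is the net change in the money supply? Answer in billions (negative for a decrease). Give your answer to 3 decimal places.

C$8.445 billion

Before: m₁ = (1 + 0.3909) / (0.179 + 0.3909) ≈ 2.44060, MB₁ = 3.26, so M₁ = 2.44060 × 3.26 ≈ 7.9564 billion.
After: m₂ = (1 + 0.06) / (0.179 + 0.06) ≈ 4.43515, MB₂ = 3.26 + 0.438 = 3.698, so M₂ = 4.43515 × 3.698 ≈ 16.4012 billion.
ΔM = M₂ − M₁ = 16.4012 − 7.9564 = 8.4448 billion.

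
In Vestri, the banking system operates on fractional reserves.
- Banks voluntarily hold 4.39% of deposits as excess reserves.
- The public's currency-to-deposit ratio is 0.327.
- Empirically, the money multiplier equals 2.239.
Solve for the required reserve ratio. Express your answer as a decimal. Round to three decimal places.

0.222

Using m = 2.239. Since m = (1 + c)/(c + rr + e), the denominator satisfies c + rr + e = (1 + c)/m = (1 + 0.327) / 2.239 ≈ 0.592675.
With c = 0.327 and e = 0.0439, the required reserve ratio is 0.592675 − 0.327 − 0.0439 = 0.221775.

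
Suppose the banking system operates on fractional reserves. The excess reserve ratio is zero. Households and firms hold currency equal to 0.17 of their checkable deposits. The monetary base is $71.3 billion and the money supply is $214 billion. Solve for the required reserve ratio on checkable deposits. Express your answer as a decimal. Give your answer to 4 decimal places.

Using m = M/MB = 214/71.3 ≈ 3.001403. Since m = (1 + c)/(c + rr + e), the denominator satisfies c + rr + e = (1 + c)/m = (1 + 0.17) / 3.001403 ≈ 0.389818.
With c = 0.17 and e = 0, the required reserve ratio on checkable deposits is 0.389818 − 0.17 − 0 = 0.219818.

0.2198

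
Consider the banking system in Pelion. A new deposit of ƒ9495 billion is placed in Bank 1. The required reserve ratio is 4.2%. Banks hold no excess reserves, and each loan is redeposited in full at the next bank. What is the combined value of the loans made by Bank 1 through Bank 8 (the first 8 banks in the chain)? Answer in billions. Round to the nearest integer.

ƒ62925 billion

Bank i lends (1 − rr)^i of the original deposit: Bank 1 lends 9495·0.9580 = 9096.2100, Bank 2 lends 9495·0.9580² ≈ 8714.1692, and so on.
Summing a geometric series: total = 9495·[0.9580·(1 − 0.9580^8) / (1 − 0.9580)] ≈ 62925.4748 billion.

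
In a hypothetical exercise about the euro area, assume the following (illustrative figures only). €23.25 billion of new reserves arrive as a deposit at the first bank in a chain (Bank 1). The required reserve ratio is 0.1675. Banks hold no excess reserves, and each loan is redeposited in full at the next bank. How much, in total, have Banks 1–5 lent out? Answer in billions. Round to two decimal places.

€69.35 billion

Bank i lends (1 − rr)^i of the original deposit: Bank 1 lends 23.25·0.8325 ≈ 19.3556, Bank 2 lends 23.25·0.8325² ≈ 16.1136, and so on.
Summing a geometric series: total = 23.25·[0.8325·(1 − 0.8325^5) / (1 − 0.8325)] ≈ 69.3484 billion.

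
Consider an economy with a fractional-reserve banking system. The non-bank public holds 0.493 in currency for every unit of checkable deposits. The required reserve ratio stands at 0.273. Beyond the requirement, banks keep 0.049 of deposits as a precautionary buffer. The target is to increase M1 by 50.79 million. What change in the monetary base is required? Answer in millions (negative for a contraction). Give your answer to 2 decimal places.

27.73 million

The money multiplier is m = (1 + c) / (rr + e + c) = (1 + 0.493) / (0.273 + 0.049 + 0.493) ≈ 1.83190.
ΔMB = ΔM / m = (+50.79) / 1.83190 ≈ 27.7253 million.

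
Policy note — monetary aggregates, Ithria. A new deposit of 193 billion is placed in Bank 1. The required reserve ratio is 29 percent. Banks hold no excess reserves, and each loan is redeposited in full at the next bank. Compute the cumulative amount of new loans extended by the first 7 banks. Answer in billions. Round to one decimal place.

Bank i lends (1 − rr)^i of the original deposit: Bank 1 lends 193·0.7100 = 137.0300, Bank 2 lends 193·0.7100² = 97.2913, and so on.
Summing a geometric series: total = 193·[0.7100·(1 − 0.7100^7) / (1 − 0.7100)] ≈ 429.5412 billion.

429.5 billion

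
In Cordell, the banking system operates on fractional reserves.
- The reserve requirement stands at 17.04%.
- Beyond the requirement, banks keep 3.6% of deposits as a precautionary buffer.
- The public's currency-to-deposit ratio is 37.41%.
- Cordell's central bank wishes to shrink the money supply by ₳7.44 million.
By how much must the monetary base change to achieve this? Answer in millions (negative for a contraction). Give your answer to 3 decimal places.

The money multiplier is m = (1 + c) / (rr + e + c) = (1 + 0.3741) / (0.1704 + 0.036 + 0.3741) ≈ 2.36710.
ΔMB = ΔM / m = (−7.44) / 2.36710 ≈ -3.1431 million.

-3.143 million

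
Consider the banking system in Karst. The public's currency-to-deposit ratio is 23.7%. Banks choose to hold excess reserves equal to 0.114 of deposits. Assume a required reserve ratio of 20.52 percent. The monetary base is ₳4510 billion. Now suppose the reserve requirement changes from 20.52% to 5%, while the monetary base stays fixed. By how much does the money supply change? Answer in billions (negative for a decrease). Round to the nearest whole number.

Initially m₁ = (1 + 0.237) / (0.2052 + 0.114 + 0.237) ≈ 2.22402, so M₁ = 2.22402 × 4510 = 10030.3302 billion.
After the change m₂ = (1 + 0.237) / (0.05 + 0.114 + 0.237) ≈ 3.08479, so M₂ = 3.08479 × 4510 = 13912.4029 billion.
ΔM = M₂ − M₁ = 13912.4029 − 10030.3302 = 3882.0727 billion.

₳3882 billion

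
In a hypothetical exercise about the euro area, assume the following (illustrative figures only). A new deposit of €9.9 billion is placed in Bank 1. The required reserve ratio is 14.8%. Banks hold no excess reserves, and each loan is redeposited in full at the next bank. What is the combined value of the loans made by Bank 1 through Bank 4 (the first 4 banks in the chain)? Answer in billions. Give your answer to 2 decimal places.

Bank i lends (1 − rr)^i of the original deposit: Bank 1 lends 9.9·0.8520 = 8.4348, Bank 2 lends 9.9·0.8520² ≈ 7.1864, and so on.
Summing a geometric series: total = 9.9·[0.8520·(1 − 0.8520^4) / (1 − 0.8520)] ≈ 26.9608 billion.

€26.96 billion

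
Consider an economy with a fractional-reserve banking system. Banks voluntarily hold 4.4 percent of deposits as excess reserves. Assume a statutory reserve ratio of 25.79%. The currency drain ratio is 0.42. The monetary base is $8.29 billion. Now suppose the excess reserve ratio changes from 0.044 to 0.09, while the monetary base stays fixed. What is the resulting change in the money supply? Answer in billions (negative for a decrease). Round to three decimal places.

-0.977 billion

Initially m₁ = (1 + 0.42) / (0.2579 + 0.044 + 0.42) ≈ 1.96703, so M₁ = 1.96703 × 8.29 ≈ 16.3067 billion.
After the change m₂ = (1 + 0.42) / (0.2579 + 0.09 + 0.42) ≈ 1.84920, so M₂ = 1.84920 × 8.29 ≈ 15.3299 billion.
ΔM = M₂ − M₁ = 15.3299 − 16.3067 = -0.9768 billion.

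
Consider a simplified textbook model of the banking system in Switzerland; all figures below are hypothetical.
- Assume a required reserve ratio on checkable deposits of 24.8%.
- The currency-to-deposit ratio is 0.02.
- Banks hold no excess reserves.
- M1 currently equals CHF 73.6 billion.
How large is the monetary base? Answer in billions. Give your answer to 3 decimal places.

The money multiplier is m = (1 + c) / (rr + c) = (1 + 0.02) / (0.248 + 0.02) ≈ 3.805970.
MB = M / m = 73.6 / 3.805970 ≈ 19.338 billion.

CHF 19.338 billion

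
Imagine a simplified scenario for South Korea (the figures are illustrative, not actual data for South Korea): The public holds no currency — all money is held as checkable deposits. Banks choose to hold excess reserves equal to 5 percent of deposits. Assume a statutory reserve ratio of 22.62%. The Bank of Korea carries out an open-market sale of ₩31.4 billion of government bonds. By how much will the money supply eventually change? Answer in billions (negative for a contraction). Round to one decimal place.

The money multiplier is m = 1 / (rr + e) = 1 / (0.2262 + 0.05) ≈ 3.6206.
The sale removes 31.4 billion of base, so ΔM = m × ΔMB = 3.6206 × (−31.4) ≈ -113.6868 billion.

-113.7 billion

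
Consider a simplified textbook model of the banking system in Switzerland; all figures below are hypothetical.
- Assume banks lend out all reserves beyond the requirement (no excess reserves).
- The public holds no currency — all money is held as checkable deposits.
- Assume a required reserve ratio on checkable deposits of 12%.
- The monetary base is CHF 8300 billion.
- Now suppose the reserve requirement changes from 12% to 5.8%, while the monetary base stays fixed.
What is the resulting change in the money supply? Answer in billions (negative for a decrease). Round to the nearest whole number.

CHF 73937 billion

Initially m₁ = 1 / (0.12) ≈ 8.33333, so M₁ = 8.33333 × 8300 = 69166.639 billion.
After the change m₂ = 1 / (0.058) ≈ 17.24138, so M₂ = 17.24138 × 8300 = 143103.454 billion.
ΔM = M₂ − M₁ = 143103.454 − 69166.639 = 73936.815 billion.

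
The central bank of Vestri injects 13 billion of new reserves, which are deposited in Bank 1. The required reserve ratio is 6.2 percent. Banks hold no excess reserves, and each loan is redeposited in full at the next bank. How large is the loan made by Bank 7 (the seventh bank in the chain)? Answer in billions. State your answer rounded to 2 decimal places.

Each bank lends a fraction (1 − rr) = 0.9380 of the deposit it receives, so Bank 7 receives 13·0.9380^6 and lends 13·0.9380^7 ≈ 8.3055 billion.

8.31 billion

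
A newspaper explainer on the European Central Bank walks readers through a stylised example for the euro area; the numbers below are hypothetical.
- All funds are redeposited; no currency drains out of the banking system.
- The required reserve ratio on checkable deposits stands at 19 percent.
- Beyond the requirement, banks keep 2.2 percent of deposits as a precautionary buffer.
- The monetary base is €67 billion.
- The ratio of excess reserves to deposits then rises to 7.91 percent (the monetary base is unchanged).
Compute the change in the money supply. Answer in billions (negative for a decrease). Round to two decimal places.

-67.06 billion

Initially m₁ = 1 / (0.19 + 0.022) ≈ 4.71698, so M₁ = 4.71698 × 67 ≈ 316.0377 billion.
After the change m₂ = 1 / (0.19 + 0.0791) ≈ 3.71609, so M₂ = 3.71609 × 67 ≈ 248.978 billion.
ΔM = M₂ − M₁ = 248.978 − 316.0377 = -67.0597 billion.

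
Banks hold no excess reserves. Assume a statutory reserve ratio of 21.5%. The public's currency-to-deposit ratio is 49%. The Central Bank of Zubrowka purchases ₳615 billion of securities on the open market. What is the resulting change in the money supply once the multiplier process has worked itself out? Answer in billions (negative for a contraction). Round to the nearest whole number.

₳1300 billion

The money multiplier is m = (1 + c) / (rr + c) = (1 + 0.49) / (0.215 + 0.49) ≈ 2.1135.
The purchase adds 615 billion of base, so ΔM = m × ΔMB = 2.1135 × (+615) = 1299.8025 billion.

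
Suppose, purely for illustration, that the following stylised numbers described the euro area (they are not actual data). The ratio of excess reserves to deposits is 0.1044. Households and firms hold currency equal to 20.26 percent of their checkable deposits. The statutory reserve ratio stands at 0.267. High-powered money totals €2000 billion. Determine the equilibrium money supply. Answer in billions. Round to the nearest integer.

€4190 billion

The money multiplier is m = (1 + c) / (rr + e + c) = (1 + 0.2026) / (0.267 + 0.1044 + 0.2026) ≈ 2.09512.
So M = m × MB = 2.09512 × 2000 = 4190.24 billion.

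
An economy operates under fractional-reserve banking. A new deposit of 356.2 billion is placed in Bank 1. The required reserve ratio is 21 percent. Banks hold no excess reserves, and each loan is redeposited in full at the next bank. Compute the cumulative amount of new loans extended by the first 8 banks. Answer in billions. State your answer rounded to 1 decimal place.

1136.7 billion

Bank i lends (1 − rr)^i of the original deposit: Bank 1 lends 356.2·0.7900 = 281.3980, Bank 2 lends 356.2·0.7900² ≈ 222.3044, and so on.
Summing a geometric series: total = 356.2·[0.7900·(1 − 0.7900^8) / (1 − 0.7900)] ≈ 1136.6993 billion.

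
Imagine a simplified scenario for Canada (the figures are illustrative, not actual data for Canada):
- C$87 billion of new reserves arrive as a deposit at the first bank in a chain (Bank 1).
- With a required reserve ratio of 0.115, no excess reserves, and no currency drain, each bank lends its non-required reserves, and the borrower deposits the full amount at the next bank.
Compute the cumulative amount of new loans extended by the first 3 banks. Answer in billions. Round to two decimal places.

C$205.44 billion

Bank i lends (1 − rr)^i of the original deposit: Bank 1 lends 87·0.8850 = 76.9950, Bank 2 lends 87·0.8850² ≈ 68.1406, and so on.
Summing a geometric series: total = 87·[0.8850·(1 − 0.8850^3) / (1 − 0.8850)] ≈ 205.4400 billion.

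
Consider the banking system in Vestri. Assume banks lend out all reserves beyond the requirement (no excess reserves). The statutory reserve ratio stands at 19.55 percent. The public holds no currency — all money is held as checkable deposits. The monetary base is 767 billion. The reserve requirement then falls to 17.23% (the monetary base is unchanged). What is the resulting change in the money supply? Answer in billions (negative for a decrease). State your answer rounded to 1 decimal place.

Initially m₁ = 1 / (0.1955) ≈ 5.11509, so M₁ = 5.11509 × 767 ≈ 3923.274 billion.
After the change m₂ = 1 / (0.1723) ≈ 5.80383, so M₂ = 5.80383 × 767 ≈ 4451.5376 billion.
ΔM = M₂ − M₁ = 4451.5376 − 3923.274 = 528.2636 billion.

528.3 billion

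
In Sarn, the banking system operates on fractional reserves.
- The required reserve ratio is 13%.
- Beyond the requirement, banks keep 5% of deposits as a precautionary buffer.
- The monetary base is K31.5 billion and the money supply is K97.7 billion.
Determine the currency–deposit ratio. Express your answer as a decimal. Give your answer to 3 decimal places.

0.210

Using m = M/MB = 97.7/31.5 ≈ 3.101587. From m = (1 + c)/(c + rr + e), rearranging gives 1 + c = m·(c + rr + e), so c·(1 − m) = m·(rr + e) − 1.
Hence c = [m·(rr + e) − 1]/(1 − m) = [3.101587 × (0.13 + 0.05) − 1] / (1 − 3.101587) ≈ 0.210181.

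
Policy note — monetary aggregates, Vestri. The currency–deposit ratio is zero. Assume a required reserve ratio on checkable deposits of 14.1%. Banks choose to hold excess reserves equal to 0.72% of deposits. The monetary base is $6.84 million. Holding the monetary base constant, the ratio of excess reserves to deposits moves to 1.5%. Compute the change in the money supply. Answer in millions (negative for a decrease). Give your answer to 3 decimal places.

Initially m₁ = 1 / (0.141 + 0.0072) ≈ 6.74764, so M₁ = 6.74764 × 6.84 ≈ 46.1539 million.
After the change m₂ = 1 / (0.141 + 0.015) ≈ 6.41026, so M₂ = 6.41026 × 6.84 ≈ 43.8462 million.
ΔM = M₂ − M₁ = 43.8462 − 46.1539 = -2.3077 million.

-2.308 million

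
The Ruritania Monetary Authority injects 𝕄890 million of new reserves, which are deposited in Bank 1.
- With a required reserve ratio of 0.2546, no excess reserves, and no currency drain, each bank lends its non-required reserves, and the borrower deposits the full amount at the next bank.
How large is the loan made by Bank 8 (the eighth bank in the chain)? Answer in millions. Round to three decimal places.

𝕄84.821 million

Each bank lends a fraction (1 − rr) = 0.7454 of the deposit it receives, so Bank 8 receives 890·0.7454^7 and lends 890·0.7454^8 ≈ 84.8213 million.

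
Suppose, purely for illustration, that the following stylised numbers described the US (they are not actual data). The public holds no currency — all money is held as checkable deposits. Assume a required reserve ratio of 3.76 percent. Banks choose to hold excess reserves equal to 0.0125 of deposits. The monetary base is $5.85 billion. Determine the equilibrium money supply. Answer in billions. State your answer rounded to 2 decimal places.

$116.77 billion

The money multiplier is m = 1 / (rr + e) = 1 / (0.0376 + 0.0125) ≈ 19.9601.
So M = m × MB = 19.9601 × 5.85 ≈ 116.7666 billion.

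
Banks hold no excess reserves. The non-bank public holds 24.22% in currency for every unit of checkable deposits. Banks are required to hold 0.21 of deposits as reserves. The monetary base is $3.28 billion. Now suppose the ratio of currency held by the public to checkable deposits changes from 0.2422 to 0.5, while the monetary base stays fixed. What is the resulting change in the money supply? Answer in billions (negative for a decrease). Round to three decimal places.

Initially m₁ = (1 + 0.2422) / (0.21 + 0.2422) ≈ 2.74701, so M₁ = 2.74701 × 3.28 ≈ 9.0102 billion.
After the change m₂ = (1 + 0.5) / (0.21 + 0.5) ≈ 2.11268, so M₂ = 2.11268 × 3.28 ≈ 6.9296 billion.
ΔM = M₂ − M₁ = 6.9296 − 9.0102 = -2.0806 billion.

-2.081 billion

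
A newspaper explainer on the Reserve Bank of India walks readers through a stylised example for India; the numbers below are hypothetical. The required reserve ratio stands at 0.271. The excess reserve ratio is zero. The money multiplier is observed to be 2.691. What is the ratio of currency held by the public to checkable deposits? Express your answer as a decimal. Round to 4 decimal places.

0.1601

Using m = 2.691. From m = (1 + c)/(c + rr + e), rearranging gives 1 + c = m·(c + rr + e), so c·(1 − m) = m·(rr + e) − 1.
Hence c = [m·(rr + e) − 1]/(1 − m) = [2.691 × (0.271 + 0) − 1] / (1 − 2.691) ≈ 0.160106.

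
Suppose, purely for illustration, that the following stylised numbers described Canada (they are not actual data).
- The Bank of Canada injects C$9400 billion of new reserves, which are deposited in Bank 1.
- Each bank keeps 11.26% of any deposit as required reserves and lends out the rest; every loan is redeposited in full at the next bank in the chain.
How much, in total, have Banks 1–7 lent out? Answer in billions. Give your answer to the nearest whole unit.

Bank i lends (1 − rr)^i of the original deposit: Bank 1 lends 9400·0.8874 = 8341.5600, Bank 2 lends 9400·0.8874² ≈ 7402.3003, and so on.
Summing a geometric series: total = 9400·[0.8874·(1 − 0.8874^7) / (1 − 0.8874)] ≈ 41978.4061 billion.

C$41978 billion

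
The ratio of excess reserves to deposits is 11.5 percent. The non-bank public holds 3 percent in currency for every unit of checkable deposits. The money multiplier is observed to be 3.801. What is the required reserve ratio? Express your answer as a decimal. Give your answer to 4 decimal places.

0.1260

Using m = 3.801. Since m = (1 + c)/(c + rr + e), the denominator satisfies c + rr + e = (1 + c)/m = (1 + 0.03) / 3.801 ≈ 0.270981.
With c = 0.03 and e = 0.115, the required reserve ratio is 0.270981 − 0.03 − 0.115 = 0.125981.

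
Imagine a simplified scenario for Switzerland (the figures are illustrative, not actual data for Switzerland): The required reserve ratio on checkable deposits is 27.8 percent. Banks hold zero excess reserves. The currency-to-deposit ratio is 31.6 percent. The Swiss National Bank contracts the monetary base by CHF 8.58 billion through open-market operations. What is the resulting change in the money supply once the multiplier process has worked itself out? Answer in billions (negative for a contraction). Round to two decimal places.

-19.01 billion

The money multiplier is m = (1 + c) / (rr + c) = (1 + 0.316) / (0.278 + 0.316) ≈ 2.2155.
The sale removes 8.58 billion of base, so ΔM = m × ΔMB = 2.2155 × (−8.58) ≈ -19.009 billion.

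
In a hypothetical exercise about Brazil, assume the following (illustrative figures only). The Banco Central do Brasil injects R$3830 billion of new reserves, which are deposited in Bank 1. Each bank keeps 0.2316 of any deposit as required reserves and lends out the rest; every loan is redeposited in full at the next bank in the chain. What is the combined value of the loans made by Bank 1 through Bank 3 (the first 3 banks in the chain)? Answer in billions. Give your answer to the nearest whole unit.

R$6942 billion

Bank i lends (1 − rr)^i of the original deposit: Bank 1 lends 3830·0.7684 = 2942.9720, Bank 2 lends 3830·0.7684² ≈ 2261.3797, and so on.
Summing a geometric series: total = 3830·[0.7684·(1 − 0.7684^3) / (1 − 0.7684)] ≈ 6941.9958 billion.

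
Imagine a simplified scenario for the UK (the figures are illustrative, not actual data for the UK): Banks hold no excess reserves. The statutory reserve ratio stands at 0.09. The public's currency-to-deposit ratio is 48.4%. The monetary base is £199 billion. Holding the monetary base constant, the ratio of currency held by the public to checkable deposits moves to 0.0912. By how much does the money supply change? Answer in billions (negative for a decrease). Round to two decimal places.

Initially m₁ = (1 + 0.484) / (0.09 + 0.484) ≈ 2.585366, so M₁ = 2.585366 × 199 ≈ 514.4878 billion.
After the change m₂ = (1 + 0.0912) / (0.09 + 0.0912) ≈ 6.022075, so M₂ = 6.022075 × 199 ≈ 1198.3929 billion.
ΔM = M₂ − M₁ = 1198.3929 − 514.4878 = 683.9051 billion.

£683.91 billion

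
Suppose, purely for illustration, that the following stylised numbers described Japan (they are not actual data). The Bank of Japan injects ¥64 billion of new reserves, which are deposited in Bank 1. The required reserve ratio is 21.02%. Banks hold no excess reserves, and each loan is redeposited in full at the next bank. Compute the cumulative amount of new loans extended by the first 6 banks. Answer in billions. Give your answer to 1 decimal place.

¥182.1 billion

Bank i lends (1 − rr)^i of the original deposit: Bank 1 lends 64·0.7898 = 50.5472, Bank 2 lends 64·0.7898² ≈ 39.9222, and so on.
Summing a geometric series: total = 64·[0.7898·(1 − 0.7898^6) / (1 − 0.7898)] ≈ 182.1050 billion.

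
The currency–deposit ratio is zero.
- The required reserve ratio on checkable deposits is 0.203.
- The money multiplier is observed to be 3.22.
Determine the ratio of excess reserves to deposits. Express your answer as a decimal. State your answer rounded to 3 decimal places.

0.108

Using m = 3.22. Since m = (1 + c)/(c + rr + e), the denominator satisfies c + rr + e = (1 + c)/m = (1 + 0) / 3.22 ≈ 0.310559.
With c = 0 and rr = 0.203, the ratio of excess reserves to deposits is 0.310559 − 0 − 0.203 = 0.107559.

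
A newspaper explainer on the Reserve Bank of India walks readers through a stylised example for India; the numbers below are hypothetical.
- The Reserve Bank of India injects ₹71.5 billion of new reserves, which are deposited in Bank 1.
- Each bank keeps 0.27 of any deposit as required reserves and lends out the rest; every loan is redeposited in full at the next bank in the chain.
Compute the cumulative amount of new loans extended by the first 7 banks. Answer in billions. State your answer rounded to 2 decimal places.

₹171.96 billion

Bank i lends (1 − rr)^i of the original deposit: Bank 1 lends 71.5·0.7300 = 52.1950, Bank 2 lends 71.5·0.7300² ≈ 38.1024, and so on.
Summing a geometric series: total = 71.5·[0.7300·(1 − 0.7300^7) / (1 − 0.7300)] ≈ 171.9586 billion.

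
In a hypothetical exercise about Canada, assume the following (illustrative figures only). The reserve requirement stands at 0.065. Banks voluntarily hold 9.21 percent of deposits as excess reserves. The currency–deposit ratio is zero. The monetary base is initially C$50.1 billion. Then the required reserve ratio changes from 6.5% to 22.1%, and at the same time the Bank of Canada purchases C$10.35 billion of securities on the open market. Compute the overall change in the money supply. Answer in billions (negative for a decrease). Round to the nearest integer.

Before: m₁ = 1 / (0.065 + 0.0921) ≈ 6.3654, MB₁ = 50.1, so M₁ = 6.3654 × 50.1 ≈ 318.9065 billion.
After: m₂ = 1 / (0.221 + 0.0921) ≈ 3.1939, MB₂ = 50.1 + 10.35 = 60.45, so M₂ = 3.1939 × 60.45 ≈ 193.0713 billion.
ΔM = M₂ − M₁ = 193.0713 − 318.9065 = -125.8352 billion.

-126 billion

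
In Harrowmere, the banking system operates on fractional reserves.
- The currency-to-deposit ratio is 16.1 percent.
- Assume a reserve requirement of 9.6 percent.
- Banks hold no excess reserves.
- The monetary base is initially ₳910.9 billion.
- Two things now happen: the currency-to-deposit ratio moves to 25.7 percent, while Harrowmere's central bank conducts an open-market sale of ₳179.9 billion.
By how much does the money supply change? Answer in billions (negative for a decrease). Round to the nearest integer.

-1512 billion

Before: m₁ = (1 + 0.161) / (0.096 + 0.161) ≈ 4.5175, MB₁ = 910.9, so M₁ = 4.5175 × 910.9 ≈ 4114.9907 billion.
After: m₂ = (1 + 0.257) / (0.096 + 0.257) ≈ 3.5609, MB₂ = 910.9 − 179.9 = 731, so M₂ = 3.5609 × 731 = 2603.0179 billion.
ΔM = M₂ − M₁ = 2603.0179 − 4114.9907 = -1511.9728 billion.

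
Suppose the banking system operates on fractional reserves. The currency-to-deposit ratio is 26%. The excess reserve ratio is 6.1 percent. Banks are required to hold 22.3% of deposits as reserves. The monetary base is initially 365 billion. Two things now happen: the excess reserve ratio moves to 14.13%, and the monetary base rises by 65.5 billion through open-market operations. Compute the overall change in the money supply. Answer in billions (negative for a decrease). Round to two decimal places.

23.46 billion

Before: m₁ = (1 + 0.26) / (0.223 + 0.061 + 0.26) ≈ 2.316176, MB₁ = 365, so M₁ = 2.316176 × 365 ≈ 845.4042 billion.
After: m₂ = (1 + 0.26) / (0.223 + 0.1413 + 0.26) ≈ 2.018260, MB₂ = 365 + 65.5 = 430.5, so M₂ = 2.018260 × 430.5 ≈ 868.8609 billion.
ΔM = M₂ − M₁ = 868.8609 − 845.4042 = 23.4567 billion.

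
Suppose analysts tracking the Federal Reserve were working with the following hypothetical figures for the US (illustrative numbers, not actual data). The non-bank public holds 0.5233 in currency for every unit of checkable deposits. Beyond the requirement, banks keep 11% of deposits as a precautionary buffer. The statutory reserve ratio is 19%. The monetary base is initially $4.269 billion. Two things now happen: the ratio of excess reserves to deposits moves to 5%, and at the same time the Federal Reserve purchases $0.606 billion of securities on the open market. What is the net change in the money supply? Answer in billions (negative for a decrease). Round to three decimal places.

$1.830 billion

Before: m₁ = (1 + 0.5233) / (0.19 + 0.11 + 0.5233) ≈ 1.85024, MB₁ = 4.269, so M₁ = 1.85024 × 4.269 ≈ 7.8987 billion.
After: m₂ = (1 + 0.5233) / (0.19 + 0.05 + 0.5233) ≈ 1.99568, MB₂ = 4.269 + 0.606 = 4.875, so M₂ = 1.99568 × 4.875 ≈ 9.7289 billion.
ΔM = M₂ − M₁ = 9.7289 − 7.8987 = 1.8302 billion.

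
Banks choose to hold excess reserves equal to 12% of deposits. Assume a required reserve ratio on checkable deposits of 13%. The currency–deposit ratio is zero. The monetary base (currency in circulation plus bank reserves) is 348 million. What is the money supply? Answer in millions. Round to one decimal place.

1392.0 million

The money multiplier is m = 1 / (rr + e) = 1 / (0.13 + 0.12) = 4.
So M = m × MB = 4 × 348 = 1392 million.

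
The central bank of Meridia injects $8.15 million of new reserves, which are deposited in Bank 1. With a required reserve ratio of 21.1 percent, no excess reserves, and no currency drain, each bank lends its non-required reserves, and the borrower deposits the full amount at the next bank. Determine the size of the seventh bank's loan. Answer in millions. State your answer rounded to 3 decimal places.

Each bank lends a fraction (1 − rr) = 0.7890 of the deposit it receives, so Bank 7 receives 8.15·0.7890^6 and lends 8.15·0.7890^7 ≈ 1.5513 million.

$1.551 million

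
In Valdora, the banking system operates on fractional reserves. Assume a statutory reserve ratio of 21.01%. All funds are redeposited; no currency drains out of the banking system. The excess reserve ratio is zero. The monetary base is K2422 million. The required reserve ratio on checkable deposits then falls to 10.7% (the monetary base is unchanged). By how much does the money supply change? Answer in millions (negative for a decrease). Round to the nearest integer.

Initially m₁ = 1 / (0.2101) ≈ 4.75964, so M₁ = 4.75964 × 2422 ≈ 11527.8481 million.
After the change m₂ = 1 / (0.107) ≈ 9.34579, so M₂ = 9.34579 × 2422 ≈ 22635.5034 million.
ΔM = M₂ − M₁ = 22635.5034 − 11527.8481 = 11107.6553 million.

K11108 million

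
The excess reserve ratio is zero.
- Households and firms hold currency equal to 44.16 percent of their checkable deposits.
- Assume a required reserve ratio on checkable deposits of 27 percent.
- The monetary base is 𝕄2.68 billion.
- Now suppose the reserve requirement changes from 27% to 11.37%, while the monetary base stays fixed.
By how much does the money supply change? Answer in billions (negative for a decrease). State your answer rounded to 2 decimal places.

Initially m₁ = (1 + 0.4416) / (0.27 + 0.4416) ≈ 2.0259, so M₁ = 2.0259 × 2.68 ≈ 5.4294 billion.
After the change m₂ = (1 + 0.4416) / (0.1137 + 0.4416) ≈ 2.5961, so M₂ = 2.5961 × 2.68 ≈ 6.9575 billion.
ΔM = M₂ − M₁ = 6.9575 − 5.4294 = 1.5281 billion.

𝕄1.53 billion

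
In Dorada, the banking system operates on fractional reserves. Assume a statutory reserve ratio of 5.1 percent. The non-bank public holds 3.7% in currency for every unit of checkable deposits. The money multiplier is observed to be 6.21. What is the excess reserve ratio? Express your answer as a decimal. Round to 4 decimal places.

Using m = 6.21. Since m = (1 + c)/(c + rr + e), the denominator satisfies c + rr + e = (1 + c)/m = (1 + 0.037) / 6.21 ≈ 0.166989.
With c = 0.037 and rr = 0.051, the excess reserve ratio is 0.166989 − 0.037 − 0.051 = 0.078989.

0.0790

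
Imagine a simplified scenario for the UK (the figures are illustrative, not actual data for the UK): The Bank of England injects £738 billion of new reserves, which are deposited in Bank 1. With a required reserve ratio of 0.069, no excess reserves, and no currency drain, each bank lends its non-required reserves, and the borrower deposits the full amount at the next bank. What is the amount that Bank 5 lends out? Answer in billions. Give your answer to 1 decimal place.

£516.2 billion

Each bank lends a fraction (1 − rr) = 0.9310 of the deposit it receives, so Bank 5 receives 738·0.9310^4 and lends 738·0.9310^5 ≈ 516.1843 billion.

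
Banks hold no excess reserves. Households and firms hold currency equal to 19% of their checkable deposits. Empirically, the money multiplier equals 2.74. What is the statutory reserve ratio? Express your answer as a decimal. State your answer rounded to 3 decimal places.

0.244

Using m = 2.74. Since m = (1 + c)/(c + rr + e), the denominator satisfies c + rr + e = (1 + c)/m = (1 + 0.19) / 2.74 ≈ 0.434307.
With c = 0.19 and e = 0, the statutory reserve ratio is 0.434307 − 0.19 − 0 = 0.244307.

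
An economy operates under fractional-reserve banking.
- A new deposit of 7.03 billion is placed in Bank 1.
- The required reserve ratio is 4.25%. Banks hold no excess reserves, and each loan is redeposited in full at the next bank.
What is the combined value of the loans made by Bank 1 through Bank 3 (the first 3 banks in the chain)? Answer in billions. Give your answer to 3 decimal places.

Bank i lends (1 − rr)^i of the original deposit: Bank 1 lends 7.03·0.9575 ≈ 6.7312, Bank 2 lends 7.03·0.9575² ≈ 6.4451, and so on.
Summing a geometric series: total = 7.03·[0.9575·(1 − 0.9575^3) / (1 − 0.9575)] ≈ 19.3476 billion.

19.348 billion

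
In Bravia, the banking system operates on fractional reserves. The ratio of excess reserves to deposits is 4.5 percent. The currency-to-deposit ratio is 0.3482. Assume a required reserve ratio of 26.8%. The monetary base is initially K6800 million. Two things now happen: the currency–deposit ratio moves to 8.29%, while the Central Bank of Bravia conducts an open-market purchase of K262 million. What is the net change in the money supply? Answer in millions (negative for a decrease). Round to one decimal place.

Before: m₁ = (1 + 0.3482) / (0.268 + 0.045 + 0.3482) ≈ 2.039020, MB₁ = 6800, so M₁ = 2.039020 × 6800 = 13865.336 million.
After: m₂ = (1 + 0.0829) / (0.268 + 0.045 + 0.0829) ≈ 2.735287, MB₂ = 6800 + 262 = 7062, so M₂ = 2.735287 × 7062 ≈ 19316.5968 million.
ΔM = M₂ − M₁ = 19316.5968 − 13865.336 = 5451.2608 million.

K5451.3 million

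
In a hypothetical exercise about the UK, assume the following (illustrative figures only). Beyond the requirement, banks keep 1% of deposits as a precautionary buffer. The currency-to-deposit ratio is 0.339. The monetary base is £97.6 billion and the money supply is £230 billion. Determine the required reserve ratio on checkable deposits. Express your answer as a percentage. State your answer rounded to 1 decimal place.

21.9%

Using m = M/MB = 230/97.6 ≈ 2.356557. Since m = (1 + c)/(c + rr + e), the denominator satisfies c + rr + e = (1 + c)/m = (1 + 0.339) / 2.356557 ≈ 0.568202.
With c = 0.339 and e = 0.01, the required reserve ratio on checkable deposits is 0.568202 − 0.339 − 0.01 = 0.219202.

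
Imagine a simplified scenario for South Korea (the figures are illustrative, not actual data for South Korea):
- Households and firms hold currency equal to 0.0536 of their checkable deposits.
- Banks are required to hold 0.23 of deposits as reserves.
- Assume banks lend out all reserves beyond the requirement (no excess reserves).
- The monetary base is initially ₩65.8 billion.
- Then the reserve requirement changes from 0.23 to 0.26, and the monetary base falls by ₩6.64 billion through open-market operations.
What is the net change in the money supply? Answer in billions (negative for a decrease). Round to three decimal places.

Before: m₁ = (1 + 0.0536) / (0.23 + 0.0536) ≈ 3.715092, MB₁ = 65.8, so M₁ = 3.715092 × 65.8 ≈ 244.4531 billion.
After: m₂ = (1 + 0.0536) / (0.26 + 0.0536) ≈ 3.359694, MB₂ = 65.8 − 6.64 = 59.16, so M₂ = 3.359694 × 59.16 ≈ 198.7595 billion.
ΔM = M₂ − M₁ = 198.7595 − 244.4531 = -45.6936 billion.

-45.694 billion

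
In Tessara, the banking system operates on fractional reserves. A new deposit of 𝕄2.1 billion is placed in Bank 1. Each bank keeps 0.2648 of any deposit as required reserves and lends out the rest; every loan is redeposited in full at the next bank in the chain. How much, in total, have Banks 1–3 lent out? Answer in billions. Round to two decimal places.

𝕄3.51 billion

Bank i lends (1 − rr)^i of the original deposit: Bank 1 lends 2.1·0.7352 ≈ 1.5439, Bank 2 lends 2.1·0.7352² ≈ 1.1351, and so on.
Summing a geometric series: total = 2.1·[0.7352·(1 − 0.7352^3) / (1 − 0.7352)] ≈ 3.5135 billion.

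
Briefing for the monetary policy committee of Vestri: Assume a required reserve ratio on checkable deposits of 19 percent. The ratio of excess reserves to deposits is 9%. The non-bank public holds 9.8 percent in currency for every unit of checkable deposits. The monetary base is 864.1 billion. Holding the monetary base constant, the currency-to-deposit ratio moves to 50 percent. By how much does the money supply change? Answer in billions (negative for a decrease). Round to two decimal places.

Initially m₁ = (1 + 0.098) / (0.19 + 0.09 + 0.098) ≈ 2.904762, so M₁ = 2.904762 × 864.1 ≈ 2510.0048 billion.
After the change m₂ = (1 + 0.5) / (0.19 + 0.09 + 0.5) ≈ 1.923077, so M₂ = 1.923077 × 864.1 ≈ 1661.7308 billion.
ΔM = M₂ − M₁ = 1661.7308 − 2510.0048 = -848.274 billion.

-848.27 billion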